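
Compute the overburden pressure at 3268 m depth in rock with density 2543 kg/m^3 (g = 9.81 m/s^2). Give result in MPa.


P = rho * g * z / 1e6
= 2543 * 9.81 * 3268 / 1e6
= 81526240.44 / 1e6
= 81.5262 MPa

81.5262


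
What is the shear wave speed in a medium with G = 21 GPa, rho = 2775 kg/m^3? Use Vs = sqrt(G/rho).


Convert G to Pa: G = 21e9 Pa
Compute G/rho = 21e9 / 2775 = 7567567.5676
Vs = sqrt(7567567.5676) = 2750.92 m/s

2750.92


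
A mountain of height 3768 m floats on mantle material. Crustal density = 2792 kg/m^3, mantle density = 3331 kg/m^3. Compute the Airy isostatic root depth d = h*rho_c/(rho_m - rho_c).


rho_m - rho_c = 3331 - 2792 = 539
d = 3768 * 2792 / 539
= 10520256 / 539
= 19518.1 m

19518.1


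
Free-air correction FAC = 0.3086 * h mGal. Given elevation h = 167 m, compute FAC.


FAC = 0.3086 * h
= 0.3086 * 167
= 51.5362 mGal

51.5362


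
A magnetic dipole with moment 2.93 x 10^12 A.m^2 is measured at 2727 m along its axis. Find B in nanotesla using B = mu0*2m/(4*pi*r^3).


m = 2.93 x 10^12 = 2930000000000 A.m^2
2m = 5860000000000 A.m^2
r^3 = 2727^3 = 20279414583
B = (4pi*10^-7) * 5860000000000 / (4*pi * 20279414583) * 1e9
= 7363893.180014 / 254838639492.22 * 1e9
= 28896.2977 nT

28896.2977


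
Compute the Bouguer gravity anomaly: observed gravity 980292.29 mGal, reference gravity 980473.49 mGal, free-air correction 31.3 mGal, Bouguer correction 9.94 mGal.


BA = g_obs - g_ref + FAC - BC
= 980292.29 - 980473.49 + 31.3 - 9.94
= -159.84 mGal

-159.84


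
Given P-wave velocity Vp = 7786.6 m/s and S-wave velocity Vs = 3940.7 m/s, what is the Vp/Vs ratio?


Vp/Vs = 7786.6 / 3940.7
= 1.9759

1.9759


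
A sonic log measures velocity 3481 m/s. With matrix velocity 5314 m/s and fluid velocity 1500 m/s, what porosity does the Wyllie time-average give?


1/V - 1/Vm = 1/3481 - 1/5314 = 9.909e-05
1/Vf - 1/Vm = 1/1500 - 1/5314 = 0.00047848
phi = 9.909e-05 / 0.00047848 = 0.2071

0.2071


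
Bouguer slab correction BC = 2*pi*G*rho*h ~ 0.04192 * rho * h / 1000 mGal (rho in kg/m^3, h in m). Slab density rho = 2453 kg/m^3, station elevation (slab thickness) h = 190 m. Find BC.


BC = 0.04192 * rho * h / 1000
= 0.04192 * 2453 * 190 / 1000
= 19.5377 mGal

19.5377


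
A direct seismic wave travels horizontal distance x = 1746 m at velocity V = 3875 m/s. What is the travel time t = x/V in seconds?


t = x / V
= 1746 / 3875
= 0.4506 s

0.4506


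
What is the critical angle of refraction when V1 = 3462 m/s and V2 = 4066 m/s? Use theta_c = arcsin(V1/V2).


V1/V2 = 3462/4066 = 0.851451
theta_c = arcsin(0.851451) = 58.3698 degrees

58.3698


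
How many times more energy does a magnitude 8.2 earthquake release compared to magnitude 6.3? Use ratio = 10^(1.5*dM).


M2 - M1 = 8.2 - 6.3 = 1.9
1.5 * 1.9 = 2.85
ratio = 10^2.85 = 707.95

707.95


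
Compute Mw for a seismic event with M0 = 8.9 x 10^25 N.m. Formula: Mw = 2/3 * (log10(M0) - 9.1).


log10(M0) = log10(8.9 x 10^25) = 25.9494
Mw = 2/3 * (25.9494 - 9.1)
= 2/3 * 16.8494
= 11.23

11.23


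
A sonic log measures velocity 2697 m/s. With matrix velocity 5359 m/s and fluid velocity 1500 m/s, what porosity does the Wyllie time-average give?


1/V - 1/Vm = 1/2697 - 1/5359 = 0.00018418
1/Vf - 1/Vm = 1/1500 - 1/5359 = 0.00048006
phi = 0.00018418 / 0.00048006 = 0.3837

0.3837


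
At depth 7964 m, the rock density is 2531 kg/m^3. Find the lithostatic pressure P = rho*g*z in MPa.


P = rho * g * z / 1e6
= 2531 * 9.81 * 7964 / 1e6
= 197739032.04 / 1e6
= 197.739 MPa

197.739


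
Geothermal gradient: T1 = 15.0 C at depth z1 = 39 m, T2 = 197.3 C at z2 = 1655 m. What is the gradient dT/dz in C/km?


dT = 197.3 - 15.0 = 182.3 C
dz = 1655 - 39 = 1616 m
gradient = dT/dz * 1000 = 182.3/1616 * 1000 = 112.8094 C/km

112.8094


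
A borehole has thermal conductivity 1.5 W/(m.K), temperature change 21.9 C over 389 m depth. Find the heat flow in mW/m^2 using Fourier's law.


q = k * dT / dz * 1000
= 1.5 * 21.9 / 389 * 1000
= 0.084447 * 1000
= 84.4473 mW/m^2

84.4473


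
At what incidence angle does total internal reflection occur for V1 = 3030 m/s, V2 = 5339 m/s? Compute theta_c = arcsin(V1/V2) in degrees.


V1/V2 = 3030/5339 = 0.567522
theta_c = arcsin(0.567522) = 34.5776 degrees

34.5776


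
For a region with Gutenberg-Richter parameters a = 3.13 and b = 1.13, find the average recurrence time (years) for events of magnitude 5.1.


log10(N) = 3.13 - 1.13*5.1 = -2.633
N = 10^-2.633 = 0.002328
T = 1/N = 1/0.002328 = 429.5364 years

429.5364


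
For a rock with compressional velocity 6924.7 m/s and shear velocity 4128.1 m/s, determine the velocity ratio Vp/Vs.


Vp/Vs = 6924.7 / 4128.1
= 1.6775

1.6775


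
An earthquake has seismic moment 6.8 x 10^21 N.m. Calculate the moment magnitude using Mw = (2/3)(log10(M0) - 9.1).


log10(M0) = log10(6.8 x 10^21) = 21.8325
Mw = 2/3 * (21.8325 - 9.1)
= 2/3 * 12.7325
= 8.49

8.49


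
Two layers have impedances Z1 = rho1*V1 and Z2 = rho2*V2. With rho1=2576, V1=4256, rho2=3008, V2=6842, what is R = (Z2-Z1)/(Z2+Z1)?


Z1 = 2576 * 4256 = 10963456
Z2 = 3008 * 6842 = 20580736
R = (20580736 - 10963456) / (20580736 + 10963456) = 9617280 / 31544192 = 0.3049

0.3049


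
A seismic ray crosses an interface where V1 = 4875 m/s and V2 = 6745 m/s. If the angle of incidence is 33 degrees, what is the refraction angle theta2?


sin(theta1) = sin(33 deg) = 0.544639
sin(theta2) = V2/V1 * sin(theta1) = 6745/4875 * 0.544639 = 0.753557
theta2 = arcsin(0.753557) = 48.8994 degrees

48.8994


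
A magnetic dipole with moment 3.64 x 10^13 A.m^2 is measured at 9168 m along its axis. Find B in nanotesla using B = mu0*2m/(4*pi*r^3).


m = 3.64 x 10^13 = 36400000000000 A.m^2
2m = 72800000000000 A.m^2
r^3 = 9168^3 = 770590789632
B = (4pi*10^-7) * 72800000000000 / (4*pi * 770590789632) * 1e9
= 91483178.072535 / 9683529454527.4 * 1e9
= 9447.2969 nT

9447.2969


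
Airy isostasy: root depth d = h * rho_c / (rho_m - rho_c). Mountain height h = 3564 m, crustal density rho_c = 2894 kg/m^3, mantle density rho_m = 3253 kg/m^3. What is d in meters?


rho_m - rho_c = 3253 - 2894 = 359
d = 3564 * 2894 / 359
= 10314216 / 359
= 28730.41 m

28730.41


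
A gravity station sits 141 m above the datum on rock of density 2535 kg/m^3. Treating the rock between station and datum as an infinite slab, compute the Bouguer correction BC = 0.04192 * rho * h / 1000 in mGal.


BC = 0.04192 * rho * h / 1000
= 0.04192 * 2535 * 141 / 1000
= 14.9837 mGal

14.9837


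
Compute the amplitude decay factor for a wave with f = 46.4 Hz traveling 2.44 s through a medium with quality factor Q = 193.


pi*f*t/Q = pi*46.4*2.44/193 = 1.842894
A/A0 = exp(-1.842894) = 0.158358

0.158358


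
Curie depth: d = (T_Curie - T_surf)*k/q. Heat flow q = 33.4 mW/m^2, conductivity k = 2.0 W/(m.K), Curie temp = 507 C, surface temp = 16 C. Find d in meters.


T_Curie - T_surf = 507 - 16 = 491 C
Convert q to W/m^2: 33.4 mW/m^2 = 0.0334 W/m^2
d = 491 * 2.0 / 0.0334 = 29401.2 m

29401.2


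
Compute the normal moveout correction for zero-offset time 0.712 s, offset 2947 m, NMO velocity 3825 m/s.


x/Vnmo = 2947/3825 = 0.770458
(x/Vnmo)^2 = 0.593605
t0^2 = 0.506944
sqrt(0.506944 + 0.593605) = 1.04907
dt = 1.04907 - 0.712 = 0.33707

0.33707


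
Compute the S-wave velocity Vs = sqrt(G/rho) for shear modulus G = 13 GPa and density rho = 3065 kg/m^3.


Convert G to Pa: G = 13e9 Pa
Compute G/rho = 13e9 / 3065 = 4241435.5628
Vs = sqrt(4241435.5628) = 2059.47 m/s

2059.47


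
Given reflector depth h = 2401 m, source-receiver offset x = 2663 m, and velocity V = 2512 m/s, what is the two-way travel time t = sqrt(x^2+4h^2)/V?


x^2 + 4h^2 = 2663^2 + 4*2401^2 = 7091569 + 23059204 = 30150773
sqrt(30150773) = 5490.972
t = 5490.972 / 2512 = 2.1859 s

2.1859


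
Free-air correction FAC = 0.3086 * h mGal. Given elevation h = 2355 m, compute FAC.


FAC = 0.3086 * h
= 0.3086 * 2355
= 726.753 mGal

726.753


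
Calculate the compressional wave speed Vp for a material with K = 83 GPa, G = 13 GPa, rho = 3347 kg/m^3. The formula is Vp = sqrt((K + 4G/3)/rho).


First compute the effective modulus:
K + 4G/3 = 83e9 + 4*13e9/3 = 100333333333.33 Pa
Then divide by density:
100333333333.33 / 3347 = 29977093.9149 Pa/(kg/m^3)
Take the square root:
Vp = sqrt(29977093.9149) = 5475.13 m/s

5475.13


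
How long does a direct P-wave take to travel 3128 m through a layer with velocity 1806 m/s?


t = x / V
= 3128 / 1806
= 1.732 s

1.732


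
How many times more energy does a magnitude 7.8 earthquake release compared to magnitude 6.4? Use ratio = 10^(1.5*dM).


M2 - M1 = 7.8 - 6.4 = 1.4
1.5 * 1.4 = 2.1
ratio = 10^2.1 = 125.89

125.89


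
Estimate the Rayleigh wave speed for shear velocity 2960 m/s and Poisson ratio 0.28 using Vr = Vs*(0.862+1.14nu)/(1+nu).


Numerator factor = 0.862 + 1.14*0.28 = 1.1812
Denominator = 1 + 0.28 = 1.28
Vr = 2960 * 1.1812 / 1.28 = 2731.52 m/s

2731.52


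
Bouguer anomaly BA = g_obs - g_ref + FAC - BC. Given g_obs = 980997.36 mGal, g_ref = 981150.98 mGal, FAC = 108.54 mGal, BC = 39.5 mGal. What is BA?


BA = g_obs - g_ref + FAC - BC
= 980997.36 - 981150.98 + 108.54 - 39.5
= -84.58 mGal

-84.58


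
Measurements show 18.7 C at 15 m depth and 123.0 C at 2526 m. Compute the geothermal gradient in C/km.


dT = 123.0 - 18.7 = 104.3 C
dz = 2526 - 15 = 2511 m
gradient = dT/dz * 1000 = 104.3/2511 * 1000 = 41.5372 C/km

41.5372


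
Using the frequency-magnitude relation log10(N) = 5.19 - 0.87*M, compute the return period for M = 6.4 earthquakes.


log10(N) = 5.19 - 0.87*6.4 = -0.378
N = 10^-0.378 = 0.418794
T = 1/N = 1/0.418794 = 2.3878 years

2.3878


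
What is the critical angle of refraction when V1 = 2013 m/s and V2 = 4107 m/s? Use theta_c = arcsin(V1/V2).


V1/V2 = 2013/4107 = 0.490139
theta_c = arcsin(0.490139) = 29.3497 degrees

29.3497


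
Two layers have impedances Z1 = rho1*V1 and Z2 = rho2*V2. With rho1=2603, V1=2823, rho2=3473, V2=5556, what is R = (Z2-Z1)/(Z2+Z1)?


Z1 = 2603 * 2823 = 7348269
Z2 = 3473 * 5556 = 19295988
R = (19295988 - 7348269) / (19295988 + 7348269) = 11947719 / 26644257 = 0.4484

0.4484


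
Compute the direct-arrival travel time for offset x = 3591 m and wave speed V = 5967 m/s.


t = x / V
= 3591 / 5967
= 0.6018 s

0.6018


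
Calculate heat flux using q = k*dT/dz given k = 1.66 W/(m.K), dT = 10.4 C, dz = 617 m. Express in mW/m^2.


q = k * dT / dz * 1000
= 1.66 * 10.4 / 617 * 1000
= 0.027981 * 1000
= 27.9806 mW/m^2

27.9806


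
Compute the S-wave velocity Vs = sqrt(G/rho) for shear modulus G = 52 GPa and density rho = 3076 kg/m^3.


Convert G to Pa: G = 52e9 Pa
Compute G/rho = 52e9 / 3076 = 16905071.5215
Vs = sqrt(16905071.5215) = 4111.58 m/s

4111.58


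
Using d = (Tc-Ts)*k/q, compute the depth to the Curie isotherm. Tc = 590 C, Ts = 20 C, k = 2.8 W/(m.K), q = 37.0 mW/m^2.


T_Curie - T_surf = 590 - 20 = 570 C
Convert q to W/m^2: 37.0 mW/m^2 = 0.037 W/m^2
d = 570 * 2.8 / 0.037 = 43135.14 m

43135.14


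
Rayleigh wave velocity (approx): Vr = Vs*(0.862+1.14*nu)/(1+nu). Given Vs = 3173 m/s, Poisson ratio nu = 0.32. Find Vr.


Numerator factor = 0.862 + 1.14*0.32 = 1.2268
Denominator = 1 + 0.32 = 1.32
Vr = 3173 * 1.2268 / 1.32 = 2948.97 m/s

2948.97


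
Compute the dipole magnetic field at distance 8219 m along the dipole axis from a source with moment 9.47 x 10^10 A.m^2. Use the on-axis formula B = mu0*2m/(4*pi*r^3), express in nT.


m = 9.47 x 10^10 = 94700000000 A.m^2
2m = 189400000000 A.m^2
r^3 = 8219^3 = 555209567459
B = (4pi*10^-7) * 189400000000 / (4*pi * 555209567459) * 1e9
= 238007.059436 / 6976969193327.84 * 1e9
= 34.1132 nT

34.1132


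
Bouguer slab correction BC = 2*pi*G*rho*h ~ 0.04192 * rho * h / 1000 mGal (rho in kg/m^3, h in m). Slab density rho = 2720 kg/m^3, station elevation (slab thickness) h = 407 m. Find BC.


BC = 0.04192 * rho * h / 1000
= 0.04192 * 2720 * 407 / 1000
= 46.4071 mGal

46.4071


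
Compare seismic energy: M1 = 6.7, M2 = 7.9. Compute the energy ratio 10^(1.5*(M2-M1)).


M2 - M1 = 7.9 - 6.7 = 1.2
1.5 * 1.2 = 1.8
ratio = 10^1.8 = 63.1

63.1


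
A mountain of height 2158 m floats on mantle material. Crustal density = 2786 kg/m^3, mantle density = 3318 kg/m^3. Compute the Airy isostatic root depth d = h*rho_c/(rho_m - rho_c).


rho_m - rho_c = 3318 - 2786 = 532
d = 2158 * 2786 / 532
= 6012188 / 532
= 11301.11 m

11301.11


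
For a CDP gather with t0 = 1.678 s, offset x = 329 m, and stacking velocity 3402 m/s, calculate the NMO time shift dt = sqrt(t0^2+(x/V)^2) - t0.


x/Vnmo = 329/3402 = 0.096708
(x/Vnmo)^2 = 0.009352
t0^2 = 2.815684
sqrt(2.815684 + 0.009352) = 1.680784
dt = 1.680784 - 1.678 = 0.002784

0.002784


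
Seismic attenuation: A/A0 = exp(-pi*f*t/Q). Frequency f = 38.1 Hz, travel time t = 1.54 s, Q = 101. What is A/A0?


pi*f*t/Q = pi*38.1*1.54/101 = 1.825048
A/A0 = exp(-1.825048) = 0.16121

0.16121


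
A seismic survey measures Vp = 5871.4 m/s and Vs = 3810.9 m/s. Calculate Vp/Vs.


Vp/Vs = 5871.4 / 3810.9
= 1.5407

1.5407


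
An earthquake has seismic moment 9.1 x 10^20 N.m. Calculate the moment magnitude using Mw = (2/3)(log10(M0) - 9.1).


log10(M0) = log10(9.1 x 10^20) = 20.959
Mw = 2/3 * (20.959 - 9.1)
= 2/3 * 11.859
= 7.91

7.91


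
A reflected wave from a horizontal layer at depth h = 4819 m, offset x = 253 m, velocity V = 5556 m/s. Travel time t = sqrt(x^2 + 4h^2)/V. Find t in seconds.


x^2 + 4h^2 = 253^2 + 4*4819^2 = 64009 + 92891044 = 92955053
sqrt(92955053) = 9641.3201
t = 9641.3201 / 5556 = 1.7353 s

1.7353


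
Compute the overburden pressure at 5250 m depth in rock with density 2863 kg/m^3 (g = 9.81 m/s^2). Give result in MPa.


P = rho * g * z / 1e6
= 2863 * 9.81 * 5250 / 1e6
= 147451657.5 / 1e6
= 147.4517 MPa

147.4517


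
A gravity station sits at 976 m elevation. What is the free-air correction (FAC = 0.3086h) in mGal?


FAC = 0.3086 * h
= 0.3086 * 976
= 301.1936 mGal

301.1936


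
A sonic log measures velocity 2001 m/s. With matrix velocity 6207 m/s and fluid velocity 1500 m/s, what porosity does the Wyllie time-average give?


1/V - 1/Vm = 1/2001 - 1/6207 = 0.00033864
1/Vf - 1/Vm = 1/1500 - 1/6207 = 0.00050556
phi = 0.00033864 / 0.00050556 = 0.6698

0.6698


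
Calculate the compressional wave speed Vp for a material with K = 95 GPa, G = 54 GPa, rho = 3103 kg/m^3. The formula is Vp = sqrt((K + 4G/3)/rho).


First compute the effective modulus:
K + 4G/3 = 95e9 + 4*54e9/3 = 167000000000.0 Pa
Then divide by density:
167000000000.0 / 3103 = 53818884.95 Pa/(kg/m^3)
Take the square root:
Vp = sqrt(53818884.95) = 7336.14 m/s

7336.14


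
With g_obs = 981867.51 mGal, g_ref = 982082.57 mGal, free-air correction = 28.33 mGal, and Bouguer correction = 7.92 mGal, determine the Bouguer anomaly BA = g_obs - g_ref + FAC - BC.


BA = g_obs - g_ref + FAC - BC
= 981867.51 - 982082.57 + 28.33 - 7.92
= -194.65 mGal

-194.65


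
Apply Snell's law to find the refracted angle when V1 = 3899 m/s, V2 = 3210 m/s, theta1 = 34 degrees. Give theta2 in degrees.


sin(theta1) = sin(34 deg) = 0.559193
sin(theta2) = V2/V1 * sin(theta1) = 3210/3899 * 0.559193 = 0.460377
theta2 = arcsin(0.460377) = 27.4114 degrees

27.4114


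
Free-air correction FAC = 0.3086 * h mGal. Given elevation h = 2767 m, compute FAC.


FAC = 0.3086 * h
= 0.3086 * 2767
= 853.8962 mGal

853.8962


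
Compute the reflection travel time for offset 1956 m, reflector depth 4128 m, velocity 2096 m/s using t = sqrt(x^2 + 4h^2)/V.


x^2 + 4h^2 = 1956^2 + 4*4128^2 = 3825936 + 68161536 = 71987472
sqrt(71987472) = 8484.5431
t = 8484.5431 / 2096 = 4.048 s

4.048


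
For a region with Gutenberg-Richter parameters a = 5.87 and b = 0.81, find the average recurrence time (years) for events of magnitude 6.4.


log10(N) = 5.87 - 0.81*6.4 = 0.686
N = 10^0.686 = 4.852885
T = 1/N = 1/4.852885 = 0.2061 years

0.2061


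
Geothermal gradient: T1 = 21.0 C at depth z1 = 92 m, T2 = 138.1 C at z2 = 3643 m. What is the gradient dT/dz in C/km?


dT = 138.1 - 21.0 = 117.1 C
dz = 3643 - 92 = 3551 m
gradient = dT/dz * 1000 = 117.1/3551 * 1000 = 32.9766 C/km

32.9766


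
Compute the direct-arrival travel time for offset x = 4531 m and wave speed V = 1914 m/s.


t = x / V
= 4531 / 1914
= 2.3673 s

2.3673


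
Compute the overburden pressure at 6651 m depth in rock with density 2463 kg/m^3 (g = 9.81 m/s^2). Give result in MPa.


P = rho * g * z / 1e6
= 2463 * 9.81 * 6651 / 1e6
= 160701661.53 / 1e6
= 160.7017 MPa

160.7017


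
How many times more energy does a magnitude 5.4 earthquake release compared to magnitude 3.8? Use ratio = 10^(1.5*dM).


M2 - M1 = 5.4 - 3.8 = 1.6
1.5 * 1.6 = 2.4
ratio = 10^2.4 = 251.19

251.19


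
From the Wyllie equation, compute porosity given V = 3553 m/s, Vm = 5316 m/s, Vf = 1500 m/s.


1/V - 1/Vm = 1/3553 - 1/5316 = 9.334e-05
1/Vf - 1/Vm = 1/1500 - 1/5316 = 0.00047856
phi = 9.334e-05 / 0.00047856 = 0.195

0.195


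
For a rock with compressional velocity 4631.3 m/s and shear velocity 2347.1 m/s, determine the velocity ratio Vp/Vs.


Vp/Vs = 4631.3 / 2347.1
= 1.9732

1.9732


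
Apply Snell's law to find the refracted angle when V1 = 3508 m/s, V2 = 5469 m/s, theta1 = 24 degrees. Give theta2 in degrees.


sin(theta1) = sin(24 deg) = 0.406737
sin(theta2) = V2/V1 * sin(theta1) = 5469/3508 * 0.406737 = 0.634106
theta2 = arcsin(0.634106) = 39.3537 degrees

39.3537


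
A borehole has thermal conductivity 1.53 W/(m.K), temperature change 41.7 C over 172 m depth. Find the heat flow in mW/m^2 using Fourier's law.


q = k * dT / dz * 1000
= 1.53 * 41.7 / 172 * 1000
= 0.370936 * 1000
= 370.936 mW/m^2

370.936


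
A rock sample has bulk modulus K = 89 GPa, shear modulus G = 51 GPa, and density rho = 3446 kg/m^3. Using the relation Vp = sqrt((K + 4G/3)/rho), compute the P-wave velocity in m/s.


First compute the effective modulus:
K + 4G/3 = 89e9 + 4*51e9/3 = 157000000000.0 Pa
Then divide by density:
157000000000.0 / 3446 = 45560069.646 Pa/(kg/m^3)
Take the square root:
Vp = sqrt(45560069.646) = 6749.82 m/s

6749.82


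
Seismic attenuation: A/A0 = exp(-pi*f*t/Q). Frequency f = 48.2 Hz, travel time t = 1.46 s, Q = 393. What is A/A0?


pi*f*t/Q = pi*48.2*1.46/393 = 0.562545
A/A0 = exp(-0.562545) = 0.569757

0.569757


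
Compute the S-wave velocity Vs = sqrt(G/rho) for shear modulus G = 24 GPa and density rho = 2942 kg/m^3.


Convert G to Pa: G = 24e9 Pa
Compute G/rho = 24e9 / 2942 = 8157715.8396
Vs = sqrt(8157715.8396) = 2856.17 m/s

2856.17


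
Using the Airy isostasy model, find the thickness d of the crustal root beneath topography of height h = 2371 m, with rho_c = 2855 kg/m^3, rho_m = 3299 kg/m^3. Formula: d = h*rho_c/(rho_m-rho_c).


rho_m - rho_c = 3299 - 2855 = 444
d = 2371 * 2855 / 444
= 6769205 / 444
= 15245.96 m

15245.96


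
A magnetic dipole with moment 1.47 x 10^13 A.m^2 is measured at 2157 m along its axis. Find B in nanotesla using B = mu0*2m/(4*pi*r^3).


m = 1.47 x 10^13 = 14700000000000 A.m^2
2m = 29400000000000 A.m^2
r^3 = 2157^3 = 10035763893
B = (4pi*10^-7) * 29400000000000 / (4*pi * 10035763893) * 1e9
= 36945129.606216 / 126113128477.64 * 1e9
= 292952.2886 nT

292952.2886


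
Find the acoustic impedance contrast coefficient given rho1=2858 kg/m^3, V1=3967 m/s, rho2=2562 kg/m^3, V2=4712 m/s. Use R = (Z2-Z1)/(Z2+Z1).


Z1 = 2858 * 3967 = 11337686
Z2 = 2562 * 4712 = 12072144
R = (12072144 - 11337686) / (12072144 + 11337686) = 734458 / 23409830 = 0.0314

0.0314


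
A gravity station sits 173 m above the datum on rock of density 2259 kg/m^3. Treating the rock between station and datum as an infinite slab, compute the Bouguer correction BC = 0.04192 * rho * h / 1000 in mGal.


BC = 0.04192 * rho * h / 1000
= 0.04192 * 2259 * 173 / 1000
= 16.3826 mGal

16.3826


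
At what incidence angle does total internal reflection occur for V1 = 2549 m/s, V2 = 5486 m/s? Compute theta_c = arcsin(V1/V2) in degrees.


V1/V2 = 2549/5486 = 0.464637
theta_c = arcsin(0.464637) = 27.6867 degrees

27.6867


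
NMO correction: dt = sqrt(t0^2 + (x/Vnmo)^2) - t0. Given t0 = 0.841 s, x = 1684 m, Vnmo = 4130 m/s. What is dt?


x/Vnmo = 1684/4130 = 0.407748
(x/Vnmo)^2 = 0.166259
t0^2 = 0.707281
sqrt(0.707281 + 0.166259) = 0.934633
dt = 0.934633 - 0.841 = 0.093633

0.093633


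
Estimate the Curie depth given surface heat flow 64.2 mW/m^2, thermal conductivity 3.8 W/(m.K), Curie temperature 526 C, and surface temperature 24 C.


T_Curie - T_surf = 526 - 24 = 502 C
Convert q to W/m^2: 64.2 mW/m^2 = 0.0642 W/m^2
d = 502 * 3.8 / 0.0642 = 29713.4 m

29713.4


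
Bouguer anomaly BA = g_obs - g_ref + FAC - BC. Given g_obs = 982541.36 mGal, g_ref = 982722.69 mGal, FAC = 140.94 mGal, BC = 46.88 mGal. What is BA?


BA = g_obs - g_ref + FAC - BC
= 982541.36 - 982722.69 + 140.94 - 46.88
= -87.27 mGal

-87.27


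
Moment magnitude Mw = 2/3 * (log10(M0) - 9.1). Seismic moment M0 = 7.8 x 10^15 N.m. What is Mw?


log10(M0) = log10(7.8 x 10^15) = 15.8921
Mw = 2/3 * (15.8921 - 9.1)
= 2/3 * 6.7921
= 4.53

4.53


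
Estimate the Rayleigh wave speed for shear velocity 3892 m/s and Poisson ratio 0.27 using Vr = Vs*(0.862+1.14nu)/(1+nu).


Numerator factor = 0.862 + 1.14*0.27 = 1.1698
Denominator = 1 + 0.27 = 1.27
Vr = 3892 * 1.1698 / 1.27 = 3584.93 m/s

3584.93


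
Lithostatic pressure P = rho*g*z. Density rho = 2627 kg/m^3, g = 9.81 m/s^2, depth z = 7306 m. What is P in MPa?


P = rho * g * z / 1e6
= 2627 * 9.81 * 7306 / 1e6
= 188281976.22 / 1e6
= 188.282 MPa

188.282


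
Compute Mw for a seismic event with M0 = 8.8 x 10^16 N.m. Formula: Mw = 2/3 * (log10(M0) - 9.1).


log10(M0) = log10(8.8 x 10^16) = 16.9445
Mw = 2/3 * (16.9445 - 9.1)
= 2/3 * 7.8445
= 5.23

5.23


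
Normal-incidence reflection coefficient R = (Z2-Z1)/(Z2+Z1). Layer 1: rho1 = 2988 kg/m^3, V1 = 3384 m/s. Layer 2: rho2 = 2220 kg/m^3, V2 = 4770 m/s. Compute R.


Z1 = 2988 * 3384 = 10111392
Z2 = 2220 * 4770 = 10589400
R = (10589400 - 10111392) / (10589400 + 10111392) = 478008 / 20700792 = 0.0231

0.0231


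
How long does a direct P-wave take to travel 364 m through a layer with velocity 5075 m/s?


t = x / V
= 364 / 5075
= 0.0717 s

0.0717


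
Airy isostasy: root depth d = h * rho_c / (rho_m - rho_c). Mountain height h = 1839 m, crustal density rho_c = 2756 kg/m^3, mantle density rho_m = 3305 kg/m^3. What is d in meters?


rho_m - rho_c = 3305 - 2756 = 549
d = 1839 * 2756 / 549
= 5068284 / 549
= 9231.85 m

9231.85


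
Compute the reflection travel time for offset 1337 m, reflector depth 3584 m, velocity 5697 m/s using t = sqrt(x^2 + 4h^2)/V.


x^2 + 4h^2 = 1337^2 + 4*3584^2 = 1787569 + 51380224 = 53167793
sqrt(53167793) = 7291.6249
t = 7291.6249 / 5697 = 1.2799 s

1.2799


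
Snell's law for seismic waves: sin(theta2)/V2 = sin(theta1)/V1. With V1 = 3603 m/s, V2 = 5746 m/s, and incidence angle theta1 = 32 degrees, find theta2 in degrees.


sin(theta1) = sin(32 deg) = 0.529919
sin(theta2) = V2/V1 * sin(theta1) = 5746/3603 * 0.529919 = 0.845106
theta2 = arcsin(0.845106) = 57.6833 degrees

57.6833


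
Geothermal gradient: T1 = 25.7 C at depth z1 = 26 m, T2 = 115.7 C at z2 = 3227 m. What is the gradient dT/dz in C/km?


dT = 115.7 - 25.7 = 90.0 C
dz = 3227 - 26 = 3201 m
gradient = dT/dz * 1000 = 90.0/3201 * 1000 = 28.1162 C/km

28.1162


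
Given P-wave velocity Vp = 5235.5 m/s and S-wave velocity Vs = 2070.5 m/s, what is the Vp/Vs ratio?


Vp/Vs = 5235.5 / 2070.5
= 2.5286

2.5286


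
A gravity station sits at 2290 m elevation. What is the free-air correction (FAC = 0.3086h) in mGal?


FAC = 0.3086 * h
= 0.3086 * 2290
= 706.694 mGal

706.694


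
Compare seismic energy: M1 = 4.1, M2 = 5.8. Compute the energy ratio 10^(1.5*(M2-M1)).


M2 - M1 = 5.8 - 4.1 = 1.7
1.5 * 1.7 = 2.55
ratio = 10^2.55 = 354.81

354.81


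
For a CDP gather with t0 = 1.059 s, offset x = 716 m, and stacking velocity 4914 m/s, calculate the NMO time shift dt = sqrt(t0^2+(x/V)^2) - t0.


x/Vnmo = 716/4914 = 0.145706
(x/Vnmo)^2 = 0.02123
t0^2 = 1.121481
sqrt(1.121481 + 0.02123) = 1.068977
dt = 1.068977 - 1.059 = 0.009977

0.009977


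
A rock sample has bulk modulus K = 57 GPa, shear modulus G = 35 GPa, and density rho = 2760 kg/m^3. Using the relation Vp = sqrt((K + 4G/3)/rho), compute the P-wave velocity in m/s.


First compute the effective modulus:
K + 4G/3 = 57e9 + 4*35e9/3 = 103666666666.67 Pa
Then divide by density:
103666666666.67 / 2760 = 37560386.4734 Pa/(kg/m^3)
Take the square root:
Vp = sqrt(37560386.4734) = 6128.65 m/s

6128.65


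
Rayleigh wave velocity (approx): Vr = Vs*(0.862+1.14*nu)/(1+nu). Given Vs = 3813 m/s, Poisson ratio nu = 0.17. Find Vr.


Numerator factor = 0.862 + 1.14*0.17 = 1.0558
Denominator = 1 + 0.17 = 1.17
Vr = 3813 * 1.0558 / 1.17 = 3440.83 m/s

3440.83


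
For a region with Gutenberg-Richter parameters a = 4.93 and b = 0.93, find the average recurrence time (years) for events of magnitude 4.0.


log10(N) = 4.93 - 0.93*4.0 = 1.21
N = 10^1.21 = 16.218101
T = 1/N = 1/16.218101 = 0.0617 years

0.0617


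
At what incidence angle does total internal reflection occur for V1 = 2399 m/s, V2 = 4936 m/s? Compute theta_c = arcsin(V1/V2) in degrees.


V1/V2 = 2399/4936 = 0.486021
theta_c = arcsin(0.486021) = 29.0794 degrees

29.0794


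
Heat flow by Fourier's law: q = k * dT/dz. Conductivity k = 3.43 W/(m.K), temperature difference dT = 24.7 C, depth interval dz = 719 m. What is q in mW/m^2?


q = k * dT / dz * 1000
= 3.43 * 24.7 / 719 * 1000
= 0.117832 * 1000
= 117.8317 mW/m^2

117.8317


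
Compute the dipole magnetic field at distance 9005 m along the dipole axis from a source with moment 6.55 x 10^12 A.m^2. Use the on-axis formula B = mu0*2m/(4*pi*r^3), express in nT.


m = 6.55 x 10^12 = 6550000000000 A.m^2
2m = 13100000000000 A.m^2
r^3 = 9005^3 = 730215675125
B = (4pi*10^-7) * 13100000000000 / (4*pi * 730215675125) * 1e9
= 16461945.504811 / 9176160802035.24 * 1e9
= 1793.9905 nT

1793.9905


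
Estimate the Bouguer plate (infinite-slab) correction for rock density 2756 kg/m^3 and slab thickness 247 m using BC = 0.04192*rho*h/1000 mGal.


BC = 0.04192 * rho * h / 1000
= 0.04192 * 2756 * 247 / 1000
= 28.5363 mGal

28.5363


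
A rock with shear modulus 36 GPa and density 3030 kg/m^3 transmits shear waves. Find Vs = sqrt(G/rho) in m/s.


Convert G to Pa: G = 36e9 Pa
Compute G/rho = 36e9 / 3030 = 11881188.1188
Vs = sqrt(11881188.1188) = 3446.91 m/s

3446.91


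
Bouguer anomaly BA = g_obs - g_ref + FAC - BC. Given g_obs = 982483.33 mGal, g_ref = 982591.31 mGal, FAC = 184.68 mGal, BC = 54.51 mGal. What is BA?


BA = g_obs - g_ref + FAC - BC
= 982483.33 - 982591.31 + 184.68 - 54.51
= 22.19 mGal

22.19


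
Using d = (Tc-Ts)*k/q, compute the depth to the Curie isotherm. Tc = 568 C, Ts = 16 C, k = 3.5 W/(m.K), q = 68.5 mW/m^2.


T_Curie - T_surf = 568 - 16 = 552 C
Convert q to W/m^2: 68.5 mW/m^2 = 0.0685 W/m^2
d = 552 * 3.5 / 0.0685 = 28204.38 m

28204.38


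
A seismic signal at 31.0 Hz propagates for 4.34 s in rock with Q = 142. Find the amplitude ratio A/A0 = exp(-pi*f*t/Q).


pi*f*t/Q = pi*31.0*4.34/142 = 2.976548
A/A0 = exp(-2.976548) = 0.050968

0.050968


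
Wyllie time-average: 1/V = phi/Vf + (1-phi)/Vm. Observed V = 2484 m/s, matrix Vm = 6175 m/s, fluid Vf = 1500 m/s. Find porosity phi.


1/V - 1/Vm = 1/2484 - 1/6175 = 0.00024063
1/Vf - 1/Vm = 1/1500 - 1/6175 = 0.00050472
phi = 0.00024063 / 0.00050472 = 0.4768

0.4768


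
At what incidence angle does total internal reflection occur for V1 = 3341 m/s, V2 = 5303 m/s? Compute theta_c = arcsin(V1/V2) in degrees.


V1/V2 = 3341/5303 = 0.630021
theta_c = arcsin(0.630021) = 39.0517 degrees

39.0517


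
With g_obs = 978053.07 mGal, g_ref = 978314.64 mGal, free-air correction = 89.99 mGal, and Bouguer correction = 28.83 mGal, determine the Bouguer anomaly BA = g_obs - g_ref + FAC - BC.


BA = g_obs - g_ref + FAC - BC
= 978053.07 - 978314.64 + 89.99 - 28.83
= -200.41 mGal

-200.41


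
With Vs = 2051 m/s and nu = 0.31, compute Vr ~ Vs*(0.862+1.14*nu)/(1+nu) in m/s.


Numerator factor = 0.862 + 1.14*0.31 = 1.2154
Denominator = 1 + 0.31 = 1.31
Vr = 2051 * 1.2154 / 1.31 = 1902.89 m/s

1902.89


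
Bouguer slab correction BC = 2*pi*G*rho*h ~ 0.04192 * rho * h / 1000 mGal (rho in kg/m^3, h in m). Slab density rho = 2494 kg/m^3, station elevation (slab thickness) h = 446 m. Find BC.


BC = 0.04192 * rho * h / 1000
= 0.04192 * 2494 * 446 / 1000
= 46.6286 mGal

46.6286


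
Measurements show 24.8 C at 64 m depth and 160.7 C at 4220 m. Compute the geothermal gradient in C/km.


dT = 160.7 - 24.8 = 135.9 C
dz = 4220 - 64 = 4156 m
gradient = dT/dz * 1000 = 135.9/4156 * 1000 = 32.6997 C/km

32.6997


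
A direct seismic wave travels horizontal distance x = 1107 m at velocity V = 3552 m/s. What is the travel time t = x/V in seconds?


t = x / V
= 1107 / 3552
= 0.3117 s

0.3117


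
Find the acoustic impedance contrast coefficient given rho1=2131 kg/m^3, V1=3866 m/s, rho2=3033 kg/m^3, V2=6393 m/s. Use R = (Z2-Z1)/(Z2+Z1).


Z1 = 2131 * 3866 = 8238446
Z2 = 3033 * 6393 = 19389969
R = (19389969 - 8238446) / (19389969 + 8238446) = 11151523 / 27628415 = 0.4036

0.4036


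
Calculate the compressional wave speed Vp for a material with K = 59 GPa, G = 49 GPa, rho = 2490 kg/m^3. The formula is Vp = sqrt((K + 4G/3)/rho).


First compute the effective modulus:
K + 4G/3 = 59e9 + 4*49e9/3 = 124333333333.33 Pa
Then divide by density:
124333333333.33 / 2490 = 49933065.5957 Pa/(kg/m^3)
Take the square root:
Vp = sqrt(49933065.5957) = 7066.33 m/s

7066.33


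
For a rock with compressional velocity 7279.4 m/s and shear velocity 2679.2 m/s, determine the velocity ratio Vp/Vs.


Vp/Vs = 7279.4 / 2679.2
= 2.717

2.717


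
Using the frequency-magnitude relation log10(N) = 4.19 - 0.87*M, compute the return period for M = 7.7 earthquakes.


log10(N) = 4.19 - 0.87*7.7 = -2.509
N = 10^-2.509 = 0.003097
T = 1/N = 1/0.003097 = 322.8494 years

322.8494


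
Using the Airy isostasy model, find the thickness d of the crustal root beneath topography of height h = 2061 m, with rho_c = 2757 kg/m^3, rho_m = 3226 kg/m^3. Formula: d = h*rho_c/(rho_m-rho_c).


rho_m - rho_c = 3226 - 2757 = 469
d = 2061 * 2757 / 469
= 5682177 / 469
= 12115.52 m

12115.52


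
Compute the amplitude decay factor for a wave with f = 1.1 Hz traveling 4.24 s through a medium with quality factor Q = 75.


pi*f*t/Q = pi*1.1*4.24/75 = 0.195365
A/A0 = exp(-0.195365) = 0.822534

0.822534


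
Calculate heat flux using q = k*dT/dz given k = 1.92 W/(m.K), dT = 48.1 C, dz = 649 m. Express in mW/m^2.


q = k * dT / dz * 1000
= 1.92 * 48.1 / 649 * 1000
= 0.142299 * 1000
= 142.2989 mW/m^2

142.2989


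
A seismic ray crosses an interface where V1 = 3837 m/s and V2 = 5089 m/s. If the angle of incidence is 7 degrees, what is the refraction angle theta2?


sin(theta1) = sin(7 deg) = 0.121869
sin(theta2) = V2/V1 * sin(theta1) = 5089/3837 * 0.121869 = 0.161635
theta2 = arcsin(0.161635) = 9.3018 degrees

9.3018


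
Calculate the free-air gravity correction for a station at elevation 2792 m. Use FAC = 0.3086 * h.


FAC = 0.3086 * h
= 0.3086 * 2792
= 861.6112 mGal

861.6112


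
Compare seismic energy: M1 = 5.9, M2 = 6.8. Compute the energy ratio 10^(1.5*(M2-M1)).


M2 - M1 = 6.8 - 5.9 = 0.9
1.5 * 0.9 = 1.35
ratio = 10^1.35 = 22.39

22.39


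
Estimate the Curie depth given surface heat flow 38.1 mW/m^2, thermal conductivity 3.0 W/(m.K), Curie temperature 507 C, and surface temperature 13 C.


T_Curie - T_surf = 507 - 13 = 494 C
Convert q to W/m^2: 38.1 mW/m^2 = 0.0381 W/m^2
d = 494 * 3.0 / 0.0381 = 38897.64 m

38897.64


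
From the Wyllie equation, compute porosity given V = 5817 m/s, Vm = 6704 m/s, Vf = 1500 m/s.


1/V - 1/Vm = 1/5817 - 1/6704 = 2.275e-05
1/Vf - 1/Vm = 1/1500 - 1/6704 = 0.0005175
phi = 2.275e-05 / 0.0005175 = 0.044

0.044


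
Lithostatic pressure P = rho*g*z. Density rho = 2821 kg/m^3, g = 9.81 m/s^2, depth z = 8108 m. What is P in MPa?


P = rho * g * z / 1e6
= 2821 * 9.81 * 8108 / 1e6
= 224380873.08 / 1e6
= 224.3809 MPa

224.3809


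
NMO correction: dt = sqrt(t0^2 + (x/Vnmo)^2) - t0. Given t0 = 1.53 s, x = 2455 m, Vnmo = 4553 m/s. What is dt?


x/Vnmo = 2455/4553 = 0.539205
(x/Vnmo)^2 = 0.290742
t0^2 = 2.3409
sqrt(2.3409 + 0.290742) = 1.622234
dt = 1.622234 - 1.53 = 0.092234

0.092234


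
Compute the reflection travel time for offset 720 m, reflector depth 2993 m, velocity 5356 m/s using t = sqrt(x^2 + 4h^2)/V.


x^2 + 4h^2 = 720^2 + 4*2993^2 = 518400 + 35832196 = 36350596
sqrt(36350596) = 6029.1455
t = 6029.1455 / 5356 = 1.1257 s

1.1257


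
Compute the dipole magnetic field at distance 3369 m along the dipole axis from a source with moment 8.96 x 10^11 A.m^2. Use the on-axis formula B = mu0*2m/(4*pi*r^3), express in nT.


m = 8.96 x 10^11 = 896000000000 A.m^2
2m = 1792000000000 A.m^2
r^3 = 3369^3 = 38238692409
B = (4pi*10^-7) * 1792000000000 / (4*pi * 38238692409) * 1e9
= 2251893.614093 / 480521580619.98 * 1e9
= 4686.3527 nT

4686.3527


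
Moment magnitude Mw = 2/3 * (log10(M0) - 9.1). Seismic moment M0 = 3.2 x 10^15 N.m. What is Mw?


log10(M0) = log10(3.2 x 10^15) = 15.5051
Mw = 2/3 * (15.5051 - 9.1)
= 2/3 * 6.4051
= 4.27

4.27


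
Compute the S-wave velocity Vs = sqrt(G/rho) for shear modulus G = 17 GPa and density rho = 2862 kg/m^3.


Convert G to Pa: G = 17e9 Pa
Compute G/rho = 17e9 / 2862 = 5939902.1663
Vs = sqrt(5939902.1663) = 2437.19 m/s

2437.19


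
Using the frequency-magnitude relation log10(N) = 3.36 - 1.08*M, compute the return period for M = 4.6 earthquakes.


log10(N) = 3.36 - 1.08*4.6 = -1.608
N = 10^-1.608 = 0.02466
T = 1/N = 1/0.02466 = 40.5509 years

40.5509


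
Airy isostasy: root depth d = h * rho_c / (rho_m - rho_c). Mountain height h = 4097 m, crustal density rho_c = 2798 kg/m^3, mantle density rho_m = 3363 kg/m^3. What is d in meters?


rho_m - rho_c = 3363 - 2798 = 565
d = 4097 * 2798 / 565
= 11463406 / 565
= 20289.21 m

20289.21


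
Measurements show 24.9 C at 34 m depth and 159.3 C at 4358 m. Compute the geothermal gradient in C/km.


dT = 159.3 - 24.9 = 134.4 C
dz = 4358 - 34 = 4324 m
gradient = dT/dz * 1000 = 134.4/4324 * 1000 = 31.0823 C/km

31.0823


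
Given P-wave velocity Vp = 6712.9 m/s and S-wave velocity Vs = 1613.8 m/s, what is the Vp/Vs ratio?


Vp/Vs = 6712.9 / 1613.8
= 4.1597

4.1597


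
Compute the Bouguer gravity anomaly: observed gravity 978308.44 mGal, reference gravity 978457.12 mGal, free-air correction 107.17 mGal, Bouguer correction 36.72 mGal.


BA = g_obs - g_ref + FAC - BC
= 978308.44 - 978457.12 + 107.17 - 36.72
= -78.23 mGal

-78.23


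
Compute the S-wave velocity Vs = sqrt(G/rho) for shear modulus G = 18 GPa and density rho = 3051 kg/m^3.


Convert G to Pa: G = 18e9 Pa
Compute G/rho = 18e9 / 3051 = 5899705.0147
Vs = sqrt(5899705.0147) = 2428.93 m/s

2428.93


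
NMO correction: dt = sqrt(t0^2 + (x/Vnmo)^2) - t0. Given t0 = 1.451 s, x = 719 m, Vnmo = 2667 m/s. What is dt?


x/Vnmo = 719/2667 = 0.269591
(x/Vnmo)^2 = 0.072679
t0^2 = 2.105401
sqrt(2.105401 + 0.072679) = 1.475832
dt = 1.475832 - 1.451 = 0.024832

0.024832


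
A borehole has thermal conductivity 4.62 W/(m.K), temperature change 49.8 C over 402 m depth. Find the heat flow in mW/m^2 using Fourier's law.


q = k * dT / dz * 1000
= 4.62 * 49.8 / 402 * 1000
= 0.572328 * 1000
= 572.3284 mW/m^2

572.3284


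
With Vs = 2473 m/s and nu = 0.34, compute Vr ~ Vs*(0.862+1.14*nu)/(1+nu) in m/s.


Numerator factor = 0.862 + 1.14*0.34 = 1.2496
Denominator = 1 + 0.34 = 1.34
Vr = 2473 * 1.2496 / 1.34 = 2306.16 m/s

2306.16


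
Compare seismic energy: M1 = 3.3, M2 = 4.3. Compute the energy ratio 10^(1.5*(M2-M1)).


M2 - M1 = 4.3 - 3.3 = 1.0
1.5 * 1.0 = 1.5
ratio = 10^1.5 = 31.62

31.62


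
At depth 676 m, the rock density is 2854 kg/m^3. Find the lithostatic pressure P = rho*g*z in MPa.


P = rho * g * z / 1e6
= 2854 * 9.81 * 676 / 1e6
= 18926472.24 / 1e6
= 18.9265 MPa

18.9265


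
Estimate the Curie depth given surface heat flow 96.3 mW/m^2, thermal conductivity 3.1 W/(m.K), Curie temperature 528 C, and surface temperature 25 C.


T_Curie - T_surf = 528 - 25 = 503 C
Convert q to W/m^2: 96.3 mW/m^2 = 0.0963 W/m^2
d = 503 * 3.1 / 0.0963 = 16192.11 m

16192.11


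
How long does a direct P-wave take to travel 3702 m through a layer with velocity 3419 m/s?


t = x / V
= 3702 / 3419
= 1.0828 s

1.0828


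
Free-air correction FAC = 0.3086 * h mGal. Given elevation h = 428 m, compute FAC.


FAC = 0.3086 * h
= 0.3086 * 428
= 132.0808 mGal

132.0808


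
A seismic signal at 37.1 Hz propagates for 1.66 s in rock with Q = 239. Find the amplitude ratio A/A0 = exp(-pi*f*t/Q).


pi*f*t/Q = pi*37.1*1.66/239 = 0.809532
A/A0 = exp(-0.809532) = 0.445066

0.445066


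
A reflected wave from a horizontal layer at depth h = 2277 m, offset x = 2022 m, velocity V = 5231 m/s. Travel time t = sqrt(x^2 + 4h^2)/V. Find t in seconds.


x^2 + 4h^2 = 2022^2 + 4*2277^2 = 4088484 + 20738916 = 24827400
sqrt(24827400) = 4982.7101
t = 4982.7101 / 5231 = 0.9525 s

0.9525


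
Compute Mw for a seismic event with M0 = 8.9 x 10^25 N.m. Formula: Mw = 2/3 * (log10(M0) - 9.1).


log10(M0) = log10(8.9 x 10^25) = 25.9494
Mw = 2/3 * (25.9494 - 9.1)
= 2/3 * 16.8494
= 11.23

11.23


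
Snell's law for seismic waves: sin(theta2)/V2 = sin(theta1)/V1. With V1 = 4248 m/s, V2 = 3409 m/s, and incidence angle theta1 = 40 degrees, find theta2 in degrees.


sin(theta1) = sin(40 deg) = 0.642788
sin(theta2) = V2/V1 * sin(theta1) = 3409/4248 * 0.642788 = 0.515834
theta2 = arcsin(0.515834) = 31.0532 degrees

31.0532


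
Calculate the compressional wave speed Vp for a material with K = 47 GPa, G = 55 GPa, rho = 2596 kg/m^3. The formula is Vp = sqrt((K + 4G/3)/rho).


First compute the effective modulus:
K + 4G/3 = 47e9 + 4*55e9/3 = 120333333333.33 Pa
Then divide by density:
120333333333.33 / 2596 = 46353364.15 Pa/(kg/m^3)
Take the square root:
Vp = sqrt(46353364.15) = 6808.33 m/s

6808.33


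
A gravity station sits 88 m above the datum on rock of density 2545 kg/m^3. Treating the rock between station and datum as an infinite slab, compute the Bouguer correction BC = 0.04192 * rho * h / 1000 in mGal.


BC = 0.04192 * rho * h / 1000
= 0.04192 * 2545 * 88 / 1000
= 9.3884 mGal

9.3884


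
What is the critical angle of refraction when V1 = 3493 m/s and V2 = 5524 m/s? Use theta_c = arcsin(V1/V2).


V1/V2 = 3493/5524 = 0.632332
theta_c = arcsin(0.632332) = 39.2224 degrees

39.2224


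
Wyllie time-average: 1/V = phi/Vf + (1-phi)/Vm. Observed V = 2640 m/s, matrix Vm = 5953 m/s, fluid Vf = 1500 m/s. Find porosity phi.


1/V - 1/Vm = 1/2640 - 1/5953 = 0.00021081
1/Vf - 1/Vm = 1/1500 - 1/5953 = 0.00049868
phi = 0.00021081 / 0.00049868 = 0.4227

0.4227


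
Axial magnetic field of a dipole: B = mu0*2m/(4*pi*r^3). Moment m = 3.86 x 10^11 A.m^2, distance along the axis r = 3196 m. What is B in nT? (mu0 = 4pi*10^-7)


m = 3.86 x 10^11 = 386000000000 A.m^2
2m = 772000000000 A.m^2
r^3 = 3196^3 = 32645273536
B = (4pi*10^-7) * 772000000000 / (4*pi * 32645273536) * 1e9
= 970123.811429 / 410232606060.51 * 1e9
= 2364.814 nT

2364.814


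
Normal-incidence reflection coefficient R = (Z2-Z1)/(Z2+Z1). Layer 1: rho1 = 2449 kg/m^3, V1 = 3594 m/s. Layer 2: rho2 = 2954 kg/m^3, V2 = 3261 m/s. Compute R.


Z1 = 2449 * 3594 = 8801706
Z2 = 2954 * 3261 = 9632994
R = (9632994 - 8801706) / (9632994 + 8801706) = 831288 / 18434700 = 0.0451

0.0451


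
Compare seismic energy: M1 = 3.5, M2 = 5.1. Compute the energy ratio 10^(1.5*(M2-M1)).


M2 - M1 = 5.1 - 3.5 = 1.6
1.5 * 1.6 = 2.4
ratio = 10^2.4 = 251.19

251.19
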